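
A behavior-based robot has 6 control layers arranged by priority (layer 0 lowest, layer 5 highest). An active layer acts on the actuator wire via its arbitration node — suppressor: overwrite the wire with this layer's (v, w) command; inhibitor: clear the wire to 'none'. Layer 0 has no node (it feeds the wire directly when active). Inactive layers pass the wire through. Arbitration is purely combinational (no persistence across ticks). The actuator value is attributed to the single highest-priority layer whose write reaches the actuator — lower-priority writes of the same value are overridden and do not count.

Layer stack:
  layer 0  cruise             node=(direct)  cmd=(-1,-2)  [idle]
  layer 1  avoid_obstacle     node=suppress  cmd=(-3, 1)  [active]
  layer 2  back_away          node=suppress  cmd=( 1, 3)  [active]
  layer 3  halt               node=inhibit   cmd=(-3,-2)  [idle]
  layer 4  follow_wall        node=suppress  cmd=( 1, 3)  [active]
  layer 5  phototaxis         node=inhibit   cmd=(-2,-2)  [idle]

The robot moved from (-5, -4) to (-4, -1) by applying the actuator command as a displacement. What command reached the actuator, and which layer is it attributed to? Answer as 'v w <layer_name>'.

1 3 follow_wall

displacement = (-4, -1) − (-5, -4) = (1, 3)
L0 cruise: idle → wire = none
L1 avoid_obstacle: active, suppressor → wire = (-3, 1)
L2 back_away: active, suppressor → wire = (1, 3)
L3 halt: idle → wire stays (1, 3)
L4 follow_wall: active, suppressor → wire = (1, 3)
L5 phototaxis: idle → wire stays (1, 3)
actuator = (1, 3) — from layer 4 (follow_wall)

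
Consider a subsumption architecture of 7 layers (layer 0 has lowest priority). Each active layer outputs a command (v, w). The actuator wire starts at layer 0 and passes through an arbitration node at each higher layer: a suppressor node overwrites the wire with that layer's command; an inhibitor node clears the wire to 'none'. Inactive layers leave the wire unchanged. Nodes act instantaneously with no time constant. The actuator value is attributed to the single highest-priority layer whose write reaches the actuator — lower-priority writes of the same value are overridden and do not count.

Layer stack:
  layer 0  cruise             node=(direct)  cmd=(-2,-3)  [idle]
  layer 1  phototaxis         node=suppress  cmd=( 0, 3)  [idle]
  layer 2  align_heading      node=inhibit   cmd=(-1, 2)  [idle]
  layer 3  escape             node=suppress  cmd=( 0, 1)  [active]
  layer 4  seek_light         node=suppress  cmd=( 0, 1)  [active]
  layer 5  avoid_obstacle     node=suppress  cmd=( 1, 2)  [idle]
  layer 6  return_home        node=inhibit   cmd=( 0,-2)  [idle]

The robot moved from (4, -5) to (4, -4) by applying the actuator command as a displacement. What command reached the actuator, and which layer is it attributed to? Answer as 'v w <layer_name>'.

displacement = (4, -4) − (4, -5) = (0, 1)
[0] cruise off; wire := none
[1] phototaxis off; pass none
[2] align_heading off; pass none
[3] escape on (suppress); wire := (0, 1)
[4] seek_light on (suppress); wire := (0, 1)
[5] avoid_obstacle off; pass (0, 1)
[6] return_home off; pass (0, 1)
output (0, 1) — from layer 4 (seek_light)

0 1 seek_light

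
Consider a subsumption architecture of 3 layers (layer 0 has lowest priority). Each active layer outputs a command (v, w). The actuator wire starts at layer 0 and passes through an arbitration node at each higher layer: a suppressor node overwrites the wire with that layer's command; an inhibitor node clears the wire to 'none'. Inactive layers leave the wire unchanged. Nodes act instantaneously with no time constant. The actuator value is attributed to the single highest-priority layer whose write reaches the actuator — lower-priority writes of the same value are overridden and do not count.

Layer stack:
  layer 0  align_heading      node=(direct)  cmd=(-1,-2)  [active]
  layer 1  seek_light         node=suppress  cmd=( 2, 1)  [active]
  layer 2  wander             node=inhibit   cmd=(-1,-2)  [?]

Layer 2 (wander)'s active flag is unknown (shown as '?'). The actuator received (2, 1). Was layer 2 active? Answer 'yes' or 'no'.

If layer 2 is active=yes:
  actuator would be none
If layer 2 is active=no:
  actuator would be (2, 1)
Observed (2, 1), so layer 2 was idle.

no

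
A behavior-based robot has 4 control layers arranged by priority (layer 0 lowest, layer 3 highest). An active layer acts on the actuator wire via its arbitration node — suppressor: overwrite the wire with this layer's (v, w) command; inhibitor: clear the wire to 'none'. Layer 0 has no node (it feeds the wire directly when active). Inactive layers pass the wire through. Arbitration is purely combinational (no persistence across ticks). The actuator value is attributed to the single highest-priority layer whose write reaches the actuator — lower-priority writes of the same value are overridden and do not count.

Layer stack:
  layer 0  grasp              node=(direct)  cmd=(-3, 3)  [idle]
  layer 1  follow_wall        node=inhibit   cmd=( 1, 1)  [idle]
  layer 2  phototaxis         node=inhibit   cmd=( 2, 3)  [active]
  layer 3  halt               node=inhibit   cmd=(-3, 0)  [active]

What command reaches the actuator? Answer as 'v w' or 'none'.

[0] grasp off; wire := none
[1] follow_wall off; pass none
[2] phototaxis on (inhibit); wire := none
[3] halt on (inhibit); wire := none
output none

none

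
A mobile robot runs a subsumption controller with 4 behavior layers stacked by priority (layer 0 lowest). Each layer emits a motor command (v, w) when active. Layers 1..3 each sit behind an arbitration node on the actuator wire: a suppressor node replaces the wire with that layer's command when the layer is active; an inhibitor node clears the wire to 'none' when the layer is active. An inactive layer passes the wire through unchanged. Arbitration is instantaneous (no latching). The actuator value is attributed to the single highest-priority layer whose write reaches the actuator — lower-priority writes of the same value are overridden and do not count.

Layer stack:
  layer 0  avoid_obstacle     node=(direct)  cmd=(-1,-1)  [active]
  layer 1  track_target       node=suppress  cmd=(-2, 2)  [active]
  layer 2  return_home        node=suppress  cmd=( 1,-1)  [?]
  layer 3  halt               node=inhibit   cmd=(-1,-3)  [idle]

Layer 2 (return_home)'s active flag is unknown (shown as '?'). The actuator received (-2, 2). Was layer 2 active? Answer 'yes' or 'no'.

no

If layer 2 is active=yes:
  actuator would be (1, -1)
If layer 2 is active=no:
  actuator would be (-2, 2)
Observed (-2, 2), so layer 2 was idle.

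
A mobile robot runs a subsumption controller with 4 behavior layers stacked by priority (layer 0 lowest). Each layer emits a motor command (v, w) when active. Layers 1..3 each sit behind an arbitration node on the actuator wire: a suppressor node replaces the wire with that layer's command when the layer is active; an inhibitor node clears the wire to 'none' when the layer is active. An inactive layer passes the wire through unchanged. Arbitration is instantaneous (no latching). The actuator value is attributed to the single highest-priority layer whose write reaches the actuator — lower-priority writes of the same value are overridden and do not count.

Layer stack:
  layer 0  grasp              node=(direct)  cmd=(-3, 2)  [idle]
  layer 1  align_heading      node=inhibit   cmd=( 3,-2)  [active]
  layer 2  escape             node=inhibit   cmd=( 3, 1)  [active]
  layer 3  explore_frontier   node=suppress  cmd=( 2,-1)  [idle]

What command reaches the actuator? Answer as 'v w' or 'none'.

[0] grasp off; wire := none
[1] align_heading on (inhibit); wire := none
[2] escape on (inhibit); wire := none
[3] explore_frontier off; pass none
output none

none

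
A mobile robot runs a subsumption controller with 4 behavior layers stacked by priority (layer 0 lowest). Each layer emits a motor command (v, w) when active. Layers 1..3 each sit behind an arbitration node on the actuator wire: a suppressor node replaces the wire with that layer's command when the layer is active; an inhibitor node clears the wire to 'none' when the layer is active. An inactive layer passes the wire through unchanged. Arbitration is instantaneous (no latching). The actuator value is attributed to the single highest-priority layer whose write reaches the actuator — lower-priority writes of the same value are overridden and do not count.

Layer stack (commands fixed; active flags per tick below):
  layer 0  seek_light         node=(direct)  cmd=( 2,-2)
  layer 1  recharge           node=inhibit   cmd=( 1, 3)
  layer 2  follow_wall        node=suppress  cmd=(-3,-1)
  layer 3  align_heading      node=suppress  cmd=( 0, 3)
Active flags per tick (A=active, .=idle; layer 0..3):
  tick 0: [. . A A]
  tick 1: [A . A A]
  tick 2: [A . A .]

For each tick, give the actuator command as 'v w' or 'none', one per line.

0 3
0 3
-3 -1

tick 0:
  [0] seek_light off; wire := none
  [1] recharge off; pass none
  [2] follow_wall on (suppress); wire := (-3, -1)
  [3] align_heading on (suppress); wire := (0, 3)
  output (0, 3)
tick 1:
  [0] seek_light on; wire := (2, -2)
  [1] recharge off; pass (2, -2)
  [2] follow_wall on (suppress); wire := (-3, -1)
  [3] align_heading on (suppress); wire := (0, 3)
  output (0, 3)
tick 2:
  [0] seek_light on; wire := (2, -2)
  [1] recharge off; pass (2, -2)
  [2] follow_wall on (suppress); wire := (-3, -1)
  [3] align_heading off; pass (-3, -1)
  output (-3, -1)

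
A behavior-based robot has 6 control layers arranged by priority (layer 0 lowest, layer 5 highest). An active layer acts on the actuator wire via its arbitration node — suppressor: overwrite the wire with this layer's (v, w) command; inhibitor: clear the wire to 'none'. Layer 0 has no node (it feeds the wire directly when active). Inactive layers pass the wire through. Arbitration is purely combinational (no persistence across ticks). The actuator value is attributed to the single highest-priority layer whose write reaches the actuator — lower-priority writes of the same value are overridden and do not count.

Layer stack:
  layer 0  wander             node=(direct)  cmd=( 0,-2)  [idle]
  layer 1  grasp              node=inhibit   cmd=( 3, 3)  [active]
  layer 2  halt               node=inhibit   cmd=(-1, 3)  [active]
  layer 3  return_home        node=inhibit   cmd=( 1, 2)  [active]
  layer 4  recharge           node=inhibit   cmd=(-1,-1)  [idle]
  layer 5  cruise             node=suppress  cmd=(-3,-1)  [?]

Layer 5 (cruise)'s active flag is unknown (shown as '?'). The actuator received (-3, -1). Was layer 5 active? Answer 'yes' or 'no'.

If layer 5 is active=yes:
  actuator would be (-3, -1)
If layer 5 is active=no:
  actuator would be none
Observed (-3, -1), so layer 5 was active.

yes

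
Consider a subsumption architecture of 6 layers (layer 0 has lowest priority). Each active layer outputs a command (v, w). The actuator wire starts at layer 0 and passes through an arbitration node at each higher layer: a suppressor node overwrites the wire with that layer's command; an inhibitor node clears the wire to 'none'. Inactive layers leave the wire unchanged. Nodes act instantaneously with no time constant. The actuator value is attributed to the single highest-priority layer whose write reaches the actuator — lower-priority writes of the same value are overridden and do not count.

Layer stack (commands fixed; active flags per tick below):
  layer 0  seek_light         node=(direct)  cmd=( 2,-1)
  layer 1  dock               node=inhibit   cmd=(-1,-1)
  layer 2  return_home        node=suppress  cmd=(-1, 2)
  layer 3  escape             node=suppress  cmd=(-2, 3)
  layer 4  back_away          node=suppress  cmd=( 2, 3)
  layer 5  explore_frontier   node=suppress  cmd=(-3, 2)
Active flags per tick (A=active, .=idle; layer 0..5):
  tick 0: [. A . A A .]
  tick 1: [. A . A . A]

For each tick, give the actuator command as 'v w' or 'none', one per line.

2 3
-3 2

tick 0:
  L0 seek_light: idle → wire = none
  L1 dock: active, inhibitor → wire = none
  L2 return_home: idle → wire stays none
  L3 escape: active, suppressor → wire = (-2, 3)
  L4 back_away: active, suppressor → wire = (2, 3)
  L5 explore_frontier: idle → wire stays (2, 3)
  actuator = (2, 3)
tick 1:
  L0 seek_light: idle → wire = none
  L1 dock: active, inhibitor → wire = none
  L2 return_home: idle → wire stays none
  L3 escape: active, suppressor → wire = (-2, 3)
  L4 back_away: idle → wire stays (-2, 3)
  L5 explore_frontier: active, suppressor → wire = (-3, 2)
  actuator = (-3, 2)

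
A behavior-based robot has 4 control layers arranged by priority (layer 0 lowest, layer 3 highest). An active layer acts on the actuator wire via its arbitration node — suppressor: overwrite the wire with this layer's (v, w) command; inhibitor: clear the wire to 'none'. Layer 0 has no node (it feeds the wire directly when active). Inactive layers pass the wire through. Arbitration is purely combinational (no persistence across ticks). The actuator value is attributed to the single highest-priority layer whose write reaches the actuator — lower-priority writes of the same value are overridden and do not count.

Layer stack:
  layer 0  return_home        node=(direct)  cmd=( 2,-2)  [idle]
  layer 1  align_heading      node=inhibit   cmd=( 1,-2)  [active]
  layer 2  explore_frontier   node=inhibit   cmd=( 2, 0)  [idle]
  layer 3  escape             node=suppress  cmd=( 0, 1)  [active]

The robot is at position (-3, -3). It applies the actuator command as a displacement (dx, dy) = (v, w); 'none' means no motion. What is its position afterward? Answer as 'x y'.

L0 return_home: idle → wire = none
L1 align_heading: active, inhibitor → wire = none
L2 explore_frontier: idle → wire stays none
L3 escape: active, suppressor → wire = (0, 1)
actuator = (0, 1)
position: (-3, -3) + (0, 1) = (-3, -2)

-3 -2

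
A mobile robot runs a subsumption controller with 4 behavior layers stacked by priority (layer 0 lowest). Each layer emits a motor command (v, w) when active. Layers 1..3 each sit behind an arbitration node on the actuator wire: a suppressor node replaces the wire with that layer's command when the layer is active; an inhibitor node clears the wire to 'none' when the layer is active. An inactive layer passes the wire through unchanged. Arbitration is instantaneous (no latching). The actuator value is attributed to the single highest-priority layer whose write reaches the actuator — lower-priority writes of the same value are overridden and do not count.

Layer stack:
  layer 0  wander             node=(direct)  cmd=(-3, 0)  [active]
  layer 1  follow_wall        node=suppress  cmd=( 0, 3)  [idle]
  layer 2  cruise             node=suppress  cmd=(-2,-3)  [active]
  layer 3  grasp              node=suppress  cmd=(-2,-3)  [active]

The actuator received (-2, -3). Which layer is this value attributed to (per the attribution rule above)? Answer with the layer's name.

L0 wander: active, feeds wire = (-3, 0)
L1 follow_wall: idle → wire stays (-3, 0)
L2 cruise: active, suppressor → wire = (-2, -3)
L3 grasp: active, suppressor → wire = (-2, -3)
actuator = (-2, -3)
last writer: layer 3 = grasp

grasp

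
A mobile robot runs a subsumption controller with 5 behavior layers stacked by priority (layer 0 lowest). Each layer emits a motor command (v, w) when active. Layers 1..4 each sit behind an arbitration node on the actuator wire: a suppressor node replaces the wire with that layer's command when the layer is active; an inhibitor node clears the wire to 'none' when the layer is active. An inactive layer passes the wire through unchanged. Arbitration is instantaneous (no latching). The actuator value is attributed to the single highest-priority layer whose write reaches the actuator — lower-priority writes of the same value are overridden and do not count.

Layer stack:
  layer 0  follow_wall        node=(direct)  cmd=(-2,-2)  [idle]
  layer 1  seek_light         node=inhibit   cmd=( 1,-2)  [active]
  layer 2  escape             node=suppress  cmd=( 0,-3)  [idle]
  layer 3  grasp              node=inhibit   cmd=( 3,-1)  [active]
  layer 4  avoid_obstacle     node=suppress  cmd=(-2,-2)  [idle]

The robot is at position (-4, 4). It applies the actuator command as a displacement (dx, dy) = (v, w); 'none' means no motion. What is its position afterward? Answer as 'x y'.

[0] follow_wall off; wire := none
[1] seek_light on (inhibit); wire := none
[2] escape off; pass none
[3] grasp on (inhibit); wire := none
[4] avoid_obstacle off; pass none
output none
position: (-4, 4) + none = (-4, 4)

-4 4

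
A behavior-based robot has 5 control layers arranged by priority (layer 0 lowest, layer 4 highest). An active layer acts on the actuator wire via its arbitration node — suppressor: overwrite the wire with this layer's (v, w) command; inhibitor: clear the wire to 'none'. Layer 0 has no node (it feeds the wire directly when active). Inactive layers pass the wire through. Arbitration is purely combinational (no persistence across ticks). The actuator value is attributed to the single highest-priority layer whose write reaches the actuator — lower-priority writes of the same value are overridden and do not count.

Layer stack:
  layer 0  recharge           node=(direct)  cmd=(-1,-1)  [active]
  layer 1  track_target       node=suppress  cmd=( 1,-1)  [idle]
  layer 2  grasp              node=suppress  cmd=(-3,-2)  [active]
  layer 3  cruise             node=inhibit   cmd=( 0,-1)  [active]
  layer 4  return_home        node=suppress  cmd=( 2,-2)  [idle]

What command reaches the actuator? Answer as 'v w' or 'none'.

none

[0] recharge on; wire := (-1, -1)
[1] track_target off; pass (-1, -1)
[2] grasp on (suppress); wire := (-3, -2)
[3] cruise on (inhibit); wire := none
[4] return_home off; pass none
output none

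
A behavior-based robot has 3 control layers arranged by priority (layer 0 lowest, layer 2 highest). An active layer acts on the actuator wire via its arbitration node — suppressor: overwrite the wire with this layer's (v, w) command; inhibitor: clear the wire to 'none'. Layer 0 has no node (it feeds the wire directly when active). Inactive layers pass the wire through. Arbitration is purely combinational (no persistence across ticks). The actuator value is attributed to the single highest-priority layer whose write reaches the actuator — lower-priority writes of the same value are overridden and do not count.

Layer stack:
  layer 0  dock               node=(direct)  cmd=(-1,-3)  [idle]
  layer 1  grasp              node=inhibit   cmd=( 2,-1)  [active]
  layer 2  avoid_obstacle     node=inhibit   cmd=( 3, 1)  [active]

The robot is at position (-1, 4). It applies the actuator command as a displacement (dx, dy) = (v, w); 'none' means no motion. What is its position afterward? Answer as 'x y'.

L0 dock: idle → wire = none
L1 grasp: active, inhibitor → wire = none
L2 avoid_obstacle: active, inhibitor → wire = none
actuator = none
position: (-1, 4) + none = (-1, 4)

-1 4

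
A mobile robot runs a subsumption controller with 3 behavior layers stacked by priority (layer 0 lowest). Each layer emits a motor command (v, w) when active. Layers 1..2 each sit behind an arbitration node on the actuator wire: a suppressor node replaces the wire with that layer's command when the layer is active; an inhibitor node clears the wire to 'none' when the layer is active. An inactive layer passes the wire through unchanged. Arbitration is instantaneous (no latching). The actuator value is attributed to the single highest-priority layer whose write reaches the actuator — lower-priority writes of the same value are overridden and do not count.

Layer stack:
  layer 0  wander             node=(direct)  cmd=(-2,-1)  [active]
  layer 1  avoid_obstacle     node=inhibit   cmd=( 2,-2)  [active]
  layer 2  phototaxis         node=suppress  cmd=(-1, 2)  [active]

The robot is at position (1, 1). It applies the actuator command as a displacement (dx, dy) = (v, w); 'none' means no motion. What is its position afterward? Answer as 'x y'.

0 3

[0] wander on; wire := (-2, -1)
[1] avoid_obstacle on (inhibit); wire := none
[2] phototaxis on (suppress); wire := (-1, 2)
output (-1, 2)
position: (1, 1) + (-1, 2) = (0, 3)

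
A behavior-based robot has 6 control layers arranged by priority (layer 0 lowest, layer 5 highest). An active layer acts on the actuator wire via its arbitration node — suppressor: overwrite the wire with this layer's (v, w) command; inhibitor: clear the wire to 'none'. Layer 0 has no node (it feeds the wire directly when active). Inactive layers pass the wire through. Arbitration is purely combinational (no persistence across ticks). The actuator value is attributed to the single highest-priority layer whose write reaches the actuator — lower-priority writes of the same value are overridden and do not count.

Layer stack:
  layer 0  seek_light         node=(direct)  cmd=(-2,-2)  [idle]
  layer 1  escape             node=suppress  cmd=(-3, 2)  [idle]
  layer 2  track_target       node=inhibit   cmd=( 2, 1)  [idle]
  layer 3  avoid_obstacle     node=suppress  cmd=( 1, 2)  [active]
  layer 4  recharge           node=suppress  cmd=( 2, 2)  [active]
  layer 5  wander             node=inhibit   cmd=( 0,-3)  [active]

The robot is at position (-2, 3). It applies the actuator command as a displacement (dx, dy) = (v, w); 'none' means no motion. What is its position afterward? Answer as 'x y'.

-2 3

[0] seek_light off; wire := none
[1] escape off; pass none
[2] track_target off; pass none
[3] avoid_obstacle on (suppress); wire := (1, 2)
[4] recharge on (suppress); wire := (2, 2)
[5] wander on (inhibit); wire := none
output none
position: (-2, 3) + none = (-2, 3)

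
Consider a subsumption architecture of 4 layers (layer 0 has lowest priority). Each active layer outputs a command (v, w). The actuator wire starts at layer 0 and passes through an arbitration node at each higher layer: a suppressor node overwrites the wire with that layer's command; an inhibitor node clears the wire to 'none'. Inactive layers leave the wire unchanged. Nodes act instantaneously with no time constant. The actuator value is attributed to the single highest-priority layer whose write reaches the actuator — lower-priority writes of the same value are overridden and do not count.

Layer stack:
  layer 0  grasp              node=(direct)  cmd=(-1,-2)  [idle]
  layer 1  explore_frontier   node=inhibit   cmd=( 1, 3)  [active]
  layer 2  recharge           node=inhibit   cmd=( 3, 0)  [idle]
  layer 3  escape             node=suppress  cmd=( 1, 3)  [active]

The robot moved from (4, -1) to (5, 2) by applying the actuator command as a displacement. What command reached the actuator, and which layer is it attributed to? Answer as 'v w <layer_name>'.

displacement = (5, 2) − (4, -1) = (1, 3)
layer 0 (grasp) idle — none
layer 1 (explore_frontier) active — inhibits: none
layer 2 (recharge) idle — unchanged: none
layer 3 (escape) active — suppresses: (1, 3)
→ actuator (1, 3) — from layer 3 (escape)

1 3 escape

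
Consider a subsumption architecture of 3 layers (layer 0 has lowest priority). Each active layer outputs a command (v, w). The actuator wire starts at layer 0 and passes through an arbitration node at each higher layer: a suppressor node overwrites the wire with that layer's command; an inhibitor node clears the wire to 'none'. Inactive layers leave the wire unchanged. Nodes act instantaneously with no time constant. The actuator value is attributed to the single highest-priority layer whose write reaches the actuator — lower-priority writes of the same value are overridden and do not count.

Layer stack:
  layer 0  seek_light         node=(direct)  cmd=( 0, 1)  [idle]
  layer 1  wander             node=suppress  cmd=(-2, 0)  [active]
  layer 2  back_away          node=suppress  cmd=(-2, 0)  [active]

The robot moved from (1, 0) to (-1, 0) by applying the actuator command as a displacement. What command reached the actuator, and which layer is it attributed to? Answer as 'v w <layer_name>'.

displacement = (-1, 0) − (1, 0) = (-2, 0)
[0] seek_light off; wire := none
[1] wander on (suppress); wire := (-2, 0)
[2] back_away on (suppress); wire := (-2, 0)
output (-2, 0) — from layer 2 (back_away)

-2 0 back_away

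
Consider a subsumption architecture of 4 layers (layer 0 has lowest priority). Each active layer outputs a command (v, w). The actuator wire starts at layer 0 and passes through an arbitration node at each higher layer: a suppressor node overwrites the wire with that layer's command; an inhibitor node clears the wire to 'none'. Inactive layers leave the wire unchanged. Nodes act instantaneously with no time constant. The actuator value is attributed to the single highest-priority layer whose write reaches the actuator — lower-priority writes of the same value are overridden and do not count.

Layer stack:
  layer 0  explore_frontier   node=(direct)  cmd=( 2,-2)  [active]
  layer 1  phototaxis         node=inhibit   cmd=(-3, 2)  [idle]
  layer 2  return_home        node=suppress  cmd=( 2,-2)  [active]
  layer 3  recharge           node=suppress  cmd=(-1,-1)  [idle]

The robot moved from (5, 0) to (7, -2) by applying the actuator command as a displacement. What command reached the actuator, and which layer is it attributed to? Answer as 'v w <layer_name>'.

2 -2 return_home

displacement = (7, -2) − (5, 0) = (2, -2)
[0] explore_frontier on; wire := (2, -2)
[1] phototaxis off; pass (2, -2)
[2] return_home on (suppress); wire := (2, -2)
[3] recharge off; pass (2, -2)
output (2, -2) — from layer 2 (return_home)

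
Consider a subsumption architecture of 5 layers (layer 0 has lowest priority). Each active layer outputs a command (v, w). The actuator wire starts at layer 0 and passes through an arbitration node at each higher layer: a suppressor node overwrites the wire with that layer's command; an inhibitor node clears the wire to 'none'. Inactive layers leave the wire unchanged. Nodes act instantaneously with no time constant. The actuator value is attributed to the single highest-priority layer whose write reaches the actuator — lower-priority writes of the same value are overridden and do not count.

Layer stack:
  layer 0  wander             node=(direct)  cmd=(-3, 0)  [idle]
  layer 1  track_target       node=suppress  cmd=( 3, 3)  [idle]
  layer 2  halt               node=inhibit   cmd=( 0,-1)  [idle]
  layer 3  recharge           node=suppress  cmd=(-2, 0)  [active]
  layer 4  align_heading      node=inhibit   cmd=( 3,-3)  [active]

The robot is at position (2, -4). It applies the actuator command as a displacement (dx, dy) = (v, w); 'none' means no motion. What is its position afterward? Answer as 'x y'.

2 -4

[0] wander off; wire := none
[1] track_target off; pass none
[2] halt off; pass none
[3] recharge on (suppress); wire := (-2, 0)
[4] align_heading on (inhibit); wire := none
output none
position: (2, -4) + none = (2, -4)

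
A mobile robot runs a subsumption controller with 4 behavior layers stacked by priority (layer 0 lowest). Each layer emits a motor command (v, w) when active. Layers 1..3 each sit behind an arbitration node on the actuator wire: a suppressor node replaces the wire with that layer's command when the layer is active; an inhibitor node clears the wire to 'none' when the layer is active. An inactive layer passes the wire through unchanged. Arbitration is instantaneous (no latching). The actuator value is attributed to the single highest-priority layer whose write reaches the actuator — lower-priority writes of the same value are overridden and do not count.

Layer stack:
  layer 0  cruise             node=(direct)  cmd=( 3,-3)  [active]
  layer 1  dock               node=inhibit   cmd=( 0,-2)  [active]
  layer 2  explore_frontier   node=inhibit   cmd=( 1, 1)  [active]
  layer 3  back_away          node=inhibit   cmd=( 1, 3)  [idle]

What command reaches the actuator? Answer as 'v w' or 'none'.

[0] cruise on; wire := (3, -3)
[1] dock on (inhibit); wire := none
[2] explore_frontier on (inhibit); wire := none
[3] back_away off; pass none
output none

none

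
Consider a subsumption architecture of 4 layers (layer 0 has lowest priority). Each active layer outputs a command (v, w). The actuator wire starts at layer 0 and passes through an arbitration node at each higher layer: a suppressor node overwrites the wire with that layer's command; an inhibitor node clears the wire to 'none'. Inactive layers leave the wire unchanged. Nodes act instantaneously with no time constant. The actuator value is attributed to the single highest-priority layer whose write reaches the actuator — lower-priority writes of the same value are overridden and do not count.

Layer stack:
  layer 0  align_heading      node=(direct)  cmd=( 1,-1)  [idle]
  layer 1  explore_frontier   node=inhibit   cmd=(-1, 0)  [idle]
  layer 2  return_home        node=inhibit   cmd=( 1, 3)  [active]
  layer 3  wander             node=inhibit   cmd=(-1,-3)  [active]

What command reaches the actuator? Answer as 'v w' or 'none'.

[0] align_heading off; wire := none
[1] explore_frontier off; pass none
[2] return_home on (inhibit); wire := none
[3] wander on (inhibit); wire := none
output none

none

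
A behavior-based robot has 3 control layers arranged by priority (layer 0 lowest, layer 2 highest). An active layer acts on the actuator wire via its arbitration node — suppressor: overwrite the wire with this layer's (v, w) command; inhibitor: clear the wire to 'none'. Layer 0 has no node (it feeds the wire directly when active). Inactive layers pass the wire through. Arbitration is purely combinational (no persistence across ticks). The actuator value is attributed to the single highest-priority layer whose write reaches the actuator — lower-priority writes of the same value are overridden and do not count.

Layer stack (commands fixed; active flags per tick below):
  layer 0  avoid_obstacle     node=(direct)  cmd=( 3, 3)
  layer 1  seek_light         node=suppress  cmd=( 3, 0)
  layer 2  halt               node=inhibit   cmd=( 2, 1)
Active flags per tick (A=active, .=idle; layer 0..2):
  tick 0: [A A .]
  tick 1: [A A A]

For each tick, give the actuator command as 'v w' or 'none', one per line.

3 0
none

tick 0:
  layer 0 (avoid_obstacle) active — direct: (3, 3)
  layer 1 (seek_light) active — suppresses: (3, 0)
  layer 2 (halt) idle — unchanged: (3, 0)
  → actuator (3, 0)
tick 1:
  layer 0 (avoid_obstacle) active — direct: (3, 3)
  layer 1 (seek_light) active — suppresses: (3, 0)
  layer 2 (halt) active — inhibits: none
  → actuator none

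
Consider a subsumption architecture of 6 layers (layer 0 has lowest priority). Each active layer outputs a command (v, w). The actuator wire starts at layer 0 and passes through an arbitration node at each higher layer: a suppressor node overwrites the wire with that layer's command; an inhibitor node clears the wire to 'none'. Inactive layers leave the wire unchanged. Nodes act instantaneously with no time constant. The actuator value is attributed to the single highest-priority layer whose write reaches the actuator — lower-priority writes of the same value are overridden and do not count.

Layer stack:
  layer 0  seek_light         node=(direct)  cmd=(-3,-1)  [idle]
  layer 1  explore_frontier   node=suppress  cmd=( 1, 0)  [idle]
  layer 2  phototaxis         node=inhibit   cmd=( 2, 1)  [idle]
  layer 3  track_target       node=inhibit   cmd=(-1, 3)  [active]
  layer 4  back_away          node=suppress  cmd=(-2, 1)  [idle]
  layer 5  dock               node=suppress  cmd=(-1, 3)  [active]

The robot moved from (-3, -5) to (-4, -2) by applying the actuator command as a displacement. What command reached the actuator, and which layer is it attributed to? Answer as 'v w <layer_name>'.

-1 3 dock

displacement = (-4, -2) − (-3, -5) = (-1, 3)
layer 0 (seek_light) idle — none
layer 1 (explore_frontier) idle — unchanged: none
layer 2 (phototaxis) idle — unchanged: none
layer 3 (track_target) active — inhibits: none
layer 4 (back_away) idle — unchanged: none
layer 5 (dock) active — suppresses: (-1, 3)
→ actuator (-1, 3) — from layer 5 (dock)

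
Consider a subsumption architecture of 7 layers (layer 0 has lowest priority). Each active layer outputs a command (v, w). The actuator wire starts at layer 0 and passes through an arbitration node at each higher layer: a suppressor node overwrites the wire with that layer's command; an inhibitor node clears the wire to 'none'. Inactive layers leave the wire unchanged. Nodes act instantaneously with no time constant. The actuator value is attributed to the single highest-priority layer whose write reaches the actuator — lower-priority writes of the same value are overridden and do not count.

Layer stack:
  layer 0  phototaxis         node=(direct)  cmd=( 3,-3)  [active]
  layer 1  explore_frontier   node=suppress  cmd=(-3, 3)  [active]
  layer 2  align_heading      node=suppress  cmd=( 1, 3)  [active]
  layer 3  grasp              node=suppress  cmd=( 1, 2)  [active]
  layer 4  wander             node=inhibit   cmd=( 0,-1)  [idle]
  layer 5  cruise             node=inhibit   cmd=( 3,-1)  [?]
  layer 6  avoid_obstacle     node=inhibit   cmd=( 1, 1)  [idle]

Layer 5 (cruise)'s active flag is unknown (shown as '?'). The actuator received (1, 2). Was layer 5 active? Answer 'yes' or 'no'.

If layer 5 is active=yes:
  actuator would be none
If layer 5 is active=no:
  actuator would be (1, 2)
Observed (1, 2), so layer 5 was idle.

no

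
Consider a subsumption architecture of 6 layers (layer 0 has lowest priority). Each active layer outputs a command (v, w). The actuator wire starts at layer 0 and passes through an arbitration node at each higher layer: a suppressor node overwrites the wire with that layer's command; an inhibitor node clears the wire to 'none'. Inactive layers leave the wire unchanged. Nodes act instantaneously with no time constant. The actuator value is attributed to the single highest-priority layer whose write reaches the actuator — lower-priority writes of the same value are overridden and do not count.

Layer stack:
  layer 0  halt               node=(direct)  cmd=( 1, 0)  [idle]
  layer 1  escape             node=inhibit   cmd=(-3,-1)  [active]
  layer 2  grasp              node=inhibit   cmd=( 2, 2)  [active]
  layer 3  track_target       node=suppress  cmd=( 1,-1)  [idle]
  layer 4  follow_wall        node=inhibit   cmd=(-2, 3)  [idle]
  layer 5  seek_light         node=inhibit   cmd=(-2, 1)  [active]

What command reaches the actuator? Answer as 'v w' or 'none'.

[0] halt off; wire := none
[1] escape on (inhibit); wire := none
[2] grasp on (inhibit); wire := none
[3] track_target off; pass none
[4] follow_wall off; pass none
[5] seek_light on (inhibit); wire := none
output none

none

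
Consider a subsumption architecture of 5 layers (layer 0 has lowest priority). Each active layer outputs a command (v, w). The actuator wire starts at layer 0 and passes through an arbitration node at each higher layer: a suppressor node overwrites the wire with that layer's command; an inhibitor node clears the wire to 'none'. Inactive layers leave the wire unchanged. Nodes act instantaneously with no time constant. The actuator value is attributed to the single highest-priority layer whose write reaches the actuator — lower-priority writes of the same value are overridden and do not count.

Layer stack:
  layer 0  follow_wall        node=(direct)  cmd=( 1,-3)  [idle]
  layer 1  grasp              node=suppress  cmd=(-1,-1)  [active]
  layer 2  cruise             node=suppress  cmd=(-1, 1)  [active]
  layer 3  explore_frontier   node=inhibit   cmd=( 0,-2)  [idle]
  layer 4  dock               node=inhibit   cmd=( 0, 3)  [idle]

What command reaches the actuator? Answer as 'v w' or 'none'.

-1 1

L0 follow_wall: idle → wire = none
L1 grasp: active, suppressor → wire = (-1, -1)
L2 cruise: active, suppressor → wire = (-1, 1)
L3 explore_frontier: idle → wire stays (-1, 1)
L4 dock: idle → wire stays (-1, 1)
actuator = (-1, 1)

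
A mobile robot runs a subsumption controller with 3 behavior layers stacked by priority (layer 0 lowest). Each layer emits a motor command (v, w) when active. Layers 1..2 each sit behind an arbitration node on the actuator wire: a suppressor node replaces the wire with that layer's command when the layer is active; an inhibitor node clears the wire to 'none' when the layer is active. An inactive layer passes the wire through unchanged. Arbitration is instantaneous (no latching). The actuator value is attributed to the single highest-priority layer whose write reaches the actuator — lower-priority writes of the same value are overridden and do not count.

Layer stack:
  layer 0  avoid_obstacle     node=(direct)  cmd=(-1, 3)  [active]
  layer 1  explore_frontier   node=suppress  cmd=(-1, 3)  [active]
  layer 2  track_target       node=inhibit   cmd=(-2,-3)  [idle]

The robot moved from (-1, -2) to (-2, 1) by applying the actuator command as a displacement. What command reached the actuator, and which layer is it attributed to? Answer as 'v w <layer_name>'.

-1 3 explore_frontier

displacement = (-2, 1) − (-1, -2) = (-1, 3)
L0 avoid_obstacle: active, feeds wire = (-1, 3)
L1 explore_frontier: active, suppressor → wire = (-1, 3)
L2 track_target: idle → wire stays (-1, 3)
actuator = (-1, 3) — from layer 1 (explore_frontier)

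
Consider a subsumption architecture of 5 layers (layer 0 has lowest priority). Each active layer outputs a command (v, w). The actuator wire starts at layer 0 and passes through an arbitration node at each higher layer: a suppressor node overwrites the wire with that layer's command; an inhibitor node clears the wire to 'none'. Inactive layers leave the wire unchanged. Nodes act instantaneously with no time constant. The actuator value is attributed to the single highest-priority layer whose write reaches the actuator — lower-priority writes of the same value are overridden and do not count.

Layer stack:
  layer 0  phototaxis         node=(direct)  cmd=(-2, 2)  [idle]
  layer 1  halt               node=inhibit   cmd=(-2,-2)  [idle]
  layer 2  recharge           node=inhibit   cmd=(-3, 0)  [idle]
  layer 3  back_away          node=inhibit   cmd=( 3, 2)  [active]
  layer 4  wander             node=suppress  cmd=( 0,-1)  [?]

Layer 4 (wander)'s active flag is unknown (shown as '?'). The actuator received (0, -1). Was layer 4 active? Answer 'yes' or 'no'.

yes

If layer 4 is active=yes:
  actuator would be (0, -1)
If layer 4 is active=no:
  actuator would be none
Observed (0, -1), so layer 4 was active.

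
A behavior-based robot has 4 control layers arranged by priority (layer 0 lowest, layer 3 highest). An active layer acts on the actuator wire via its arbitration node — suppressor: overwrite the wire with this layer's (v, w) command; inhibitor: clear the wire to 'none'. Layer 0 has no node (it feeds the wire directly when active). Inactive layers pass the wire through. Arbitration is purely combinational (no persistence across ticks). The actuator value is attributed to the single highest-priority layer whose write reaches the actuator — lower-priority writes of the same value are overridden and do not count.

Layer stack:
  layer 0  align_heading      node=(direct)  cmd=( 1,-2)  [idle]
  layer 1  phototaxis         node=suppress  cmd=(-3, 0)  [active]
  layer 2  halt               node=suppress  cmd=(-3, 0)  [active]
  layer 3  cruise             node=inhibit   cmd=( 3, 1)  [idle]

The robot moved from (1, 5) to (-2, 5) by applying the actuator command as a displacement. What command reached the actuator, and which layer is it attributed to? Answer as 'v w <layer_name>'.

displacement = (-2, 5) − (1, 5) = (-3, 0)
layer 0 (align_heading) idle — none
layer 1 (phototaxis) active — suppresses: (-3, 0)
layer 2 (halt) active — suppresses: (-3, 0)
layer 3 (cruise) idle — unchanged: (-3, 0)
→ actuator (-3, 0) — from layer 2 (halt)

-3 0 halt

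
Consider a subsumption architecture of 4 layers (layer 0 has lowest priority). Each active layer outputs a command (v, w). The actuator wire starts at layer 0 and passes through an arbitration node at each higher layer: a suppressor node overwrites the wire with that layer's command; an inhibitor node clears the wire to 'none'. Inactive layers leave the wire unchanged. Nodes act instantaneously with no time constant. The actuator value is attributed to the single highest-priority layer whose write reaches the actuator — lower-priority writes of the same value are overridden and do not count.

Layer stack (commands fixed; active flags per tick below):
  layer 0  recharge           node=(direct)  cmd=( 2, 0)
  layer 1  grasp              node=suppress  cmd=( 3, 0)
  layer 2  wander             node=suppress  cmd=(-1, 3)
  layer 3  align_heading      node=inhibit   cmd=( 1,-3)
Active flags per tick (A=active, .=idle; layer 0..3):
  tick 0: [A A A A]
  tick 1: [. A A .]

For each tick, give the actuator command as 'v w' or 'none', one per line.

none
-1 3

tick 0:
  [0] recharge on; wire := (2, 0)
  [1] grasp on (suppress); wire := (3, 0)
  [2] wander on (suppress); wire := (-1, 3)
  [3] align_heading on (inhibit); wire := none
  output none
tick 1:
  [0] recharge off; wire := none
  [1] grasp on (suppress); wire := (3, 0)
  [2] wander on (suppress); wire := (-1, 3)
  [3] align_heading off; pass (-1, 3)
  output (-1, 3)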